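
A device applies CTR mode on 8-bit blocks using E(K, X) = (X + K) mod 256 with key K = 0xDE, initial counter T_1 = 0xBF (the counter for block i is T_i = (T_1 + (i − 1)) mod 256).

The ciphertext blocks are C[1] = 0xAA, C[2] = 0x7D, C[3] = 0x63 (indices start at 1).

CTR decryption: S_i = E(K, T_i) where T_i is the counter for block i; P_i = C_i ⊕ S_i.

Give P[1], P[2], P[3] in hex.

P[1] = 0x37, P[2] = 0xE3, P[3] = 0xFC

P[1]: T = 0xBF, S = E(K, T) = 0x9D; 0xAA ⊕ 0x9D = 0x37.
P[2]: T = 0xC0, S = E(K, T) = 0x9E; 0x7D ⊕ 0x9E = 0xE3.
P[3]: T = 0xC1, S = E(K, T) = 0x9F; 0x63 ⊕ 0x9F = 0xFC.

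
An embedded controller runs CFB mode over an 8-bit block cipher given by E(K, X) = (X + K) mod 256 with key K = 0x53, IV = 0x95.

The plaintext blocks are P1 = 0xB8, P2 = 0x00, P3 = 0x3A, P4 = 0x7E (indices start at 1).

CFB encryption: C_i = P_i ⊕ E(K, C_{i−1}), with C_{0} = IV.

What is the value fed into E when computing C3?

0xA3

C1: E(K, 0x95) = 0xE8; 0xB8 ⊕ 0xE8 = 0x50.
C2: E(K, 0x50) = 0xA3; 0x00 ⊕ 0xA3 = 0xA3.
C3: E(K, 0xA3) = 0xF6; 0x3A ⊕ 0xF6 = 0xCC.
So the input to E for block 3 is 0xA3.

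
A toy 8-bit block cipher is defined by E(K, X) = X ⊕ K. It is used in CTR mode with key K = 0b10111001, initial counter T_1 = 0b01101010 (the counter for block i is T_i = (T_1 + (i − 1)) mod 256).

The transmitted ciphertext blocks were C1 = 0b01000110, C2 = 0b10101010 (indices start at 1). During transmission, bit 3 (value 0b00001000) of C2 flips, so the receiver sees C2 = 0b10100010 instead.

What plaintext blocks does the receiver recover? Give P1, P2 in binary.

CTR decryption: S_i = E(K, T_i) where T_i is the counter for block i; P_i = C_i ⊕ S_i.
Only C2 changed, to 0b10100010. In CTR, a change in C_i flips the same bit in P_i only; the keystream is unaffected. Decrypting the received ciphertext:
P1: T = 0b01101010, S = E(K, T) = 0b11010011; 0b01000110 ⊕ 0b11010011 = 0b10010101.
P2: T = 0b01101011, S = E(K, T) = 0b11010010; 0b10100010 ⊕ 0b11010010 = 0b01110000.
Blocks that differ from the original plaintext: P2.

P1 = 0b10010101, P2 = 0b01110000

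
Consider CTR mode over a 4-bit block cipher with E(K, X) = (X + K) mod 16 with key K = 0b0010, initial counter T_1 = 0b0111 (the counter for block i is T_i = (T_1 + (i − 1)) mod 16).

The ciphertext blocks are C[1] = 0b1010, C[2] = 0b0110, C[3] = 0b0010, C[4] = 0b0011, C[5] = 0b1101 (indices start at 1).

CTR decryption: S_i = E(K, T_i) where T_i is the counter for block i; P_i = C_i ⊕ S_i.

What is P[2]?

P[2]: T = 0b1000, S = E(K, T) = 0b1010; 0b0110 ⊕ 0b1010 = 0b1100.

P[2] = 0b1100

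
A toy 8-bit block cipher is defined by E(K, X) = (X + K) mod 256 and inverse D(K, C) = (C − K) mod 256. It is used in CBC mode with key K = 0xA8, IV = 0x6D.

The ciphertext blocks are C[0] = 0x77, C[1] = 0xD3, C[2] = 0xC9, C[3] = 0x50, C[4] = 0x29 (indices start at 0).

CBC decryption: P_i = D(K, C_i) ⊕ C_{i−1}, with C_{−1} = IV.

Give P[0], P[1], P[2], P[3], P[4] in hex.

P[0]: D(K, 0x77) = 0xCF; 0xCF ⊕ 0x6D = 0xA2.
P[1]: D(K, 0xD3) = 0x2B; 0x2B ⊕ 0x77 = 0x5C.
P[2]: D(K, 0xC9) = 0x21; 0x21 ⊕ 0xD3 = 0xF2.
P[3]: D(K, 0x50) = 0xA8; 0xA8 ⊕ 0xC9 = 0x61.
P[4]: D(K, 0x29) = 0x81; 0x81 ⊕ 0x50 = 0xD1.

P[0] = 0xA2, P[1] = 0x5C, P[2] = 0xF2, P[3] = 0x61, P[4] = 0xD1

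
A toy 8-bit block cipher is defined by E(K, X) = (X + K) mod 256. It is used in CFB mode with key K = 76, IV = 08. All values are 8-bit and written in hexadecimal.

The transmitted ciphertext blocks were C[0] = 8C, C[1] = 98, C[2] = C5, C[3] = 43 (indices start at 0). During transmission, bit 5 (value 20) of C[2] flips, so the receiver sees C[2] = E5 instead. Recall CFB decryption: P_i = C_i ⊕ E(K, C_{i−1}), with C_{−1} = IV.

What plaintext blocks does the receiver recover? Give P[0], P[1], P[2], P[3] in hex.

P[0] = F2, P[1] = 9A, P[2] = EB, P[3] = 18

Only C[2] changed, to E5. In CFB, a change in C_i flips the same bit in P_i and garbles P_{i+1}. Decrypting the received ciphertext:
P[0]: E(K, 08) = 7E; 8C ⊕ 7E = F2.
P[1]: E(K, 8C) = 02; 98 ⊕ 02 = 9A.
P[2]: E(K, 98) = 0E; E5 ⊕ 0E = EB.
P[3]: E(K, E5) = 5B; 43 ⊕ 5B = 18.
Blocks that differ from the original plaintext: P[2], P[3].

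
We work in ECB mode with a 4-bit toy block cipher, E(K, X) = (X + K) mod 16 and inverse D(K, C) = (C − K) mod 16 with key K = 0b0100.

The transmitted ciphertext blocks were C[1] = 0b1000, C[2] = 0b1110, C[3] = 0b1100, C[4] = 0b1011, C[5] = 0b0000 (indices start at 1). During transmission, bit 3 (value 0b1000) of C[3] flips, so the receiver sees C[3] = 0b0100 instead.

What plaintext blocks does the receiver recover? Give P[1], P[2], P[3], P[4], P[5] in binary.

P[1] = 0b0100, P[2] = 0b1010, P[3] = 0b0000, P[4] = 0b0111, P[5] = 0b1100

ECB decryption: P_i = D(K, C_i).
Only C[3] changed, to 0b0100. In ECB, a change in C_i affects only P_i. Decrypting the received ciphertext:
P[1]: D(K, 0b1000) = 0b0100.
P[2]: D(K, 0b1110) = 0b1010.
P[3]: D(K, 0b0100) = 0b0000.
P[4]: D(K, 0b1011) = 0b0111.
P[5]: D(K, 0b0000) = 0b1100.
Blocks that differ from the original plaintext: P[3].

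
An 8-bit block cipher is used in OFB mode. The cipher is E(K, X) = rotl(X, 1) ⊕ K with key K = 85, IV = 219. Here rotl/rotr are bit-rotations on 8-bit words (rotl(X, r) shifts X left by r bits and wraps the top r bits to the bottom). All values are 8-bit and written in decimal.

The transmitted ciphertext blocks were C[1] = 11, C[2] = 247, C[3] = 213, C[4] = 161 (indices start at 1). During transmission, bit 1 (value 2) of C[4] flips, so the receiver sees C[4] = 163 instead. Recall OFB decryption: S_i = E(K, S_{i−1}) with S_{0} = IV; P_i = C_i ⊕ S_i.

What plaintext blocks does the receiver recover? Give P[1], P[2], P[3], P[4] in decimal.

P[1] = 233, P[2] = 103, P[3] = 161, P[4] = 30

Only C[4] changed, to 163. In OFB, a change in C_i flips the same bit in P_i only; the keystream is unaffected. Decrypting the received ciphertext:
P[1]: S = E(K, 219) = 226; 11 ⊕ 226 = 233.
P[2]: S = E(K, 226) = 144; 247 ⊕ 144 = 103.
P[3]: S = E(K, 144) = 116; 213 ⊕ 116 = 161.
P[4]: S = E(K, 116) = 189; 163 ⊕ 189 = 30.
Blocks that differ from the original plaintext: P[4].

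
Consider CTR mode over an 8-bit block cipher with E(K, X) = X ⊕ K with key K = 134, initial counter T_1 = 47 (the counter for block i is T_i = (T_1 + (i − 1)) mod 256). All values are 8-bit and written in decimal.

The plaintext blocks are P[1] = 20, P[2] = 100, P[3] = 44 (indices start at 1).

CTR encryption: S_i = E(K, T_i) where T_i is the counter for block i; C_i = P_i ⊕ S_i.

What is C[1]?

C[1]: T = 47, S = E(K, T) = 169; 20 ⊕ 169 = 189.

C[1] = 189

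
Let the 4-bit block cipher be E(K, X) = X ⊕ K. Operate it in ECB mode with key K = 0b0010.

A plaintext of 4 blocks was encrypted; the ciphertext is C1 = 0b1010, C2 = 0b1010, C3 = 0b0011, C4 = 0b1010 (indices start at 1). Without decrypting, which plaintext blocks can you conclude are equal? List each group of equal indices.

P1 = P2 = P4

ECB encrypts each block independently with the same key, so equal ciphertext blocks imply equal plaintext blocks.
C1 = C2 = C4 = 0b1010, so P1 = P2 = P4.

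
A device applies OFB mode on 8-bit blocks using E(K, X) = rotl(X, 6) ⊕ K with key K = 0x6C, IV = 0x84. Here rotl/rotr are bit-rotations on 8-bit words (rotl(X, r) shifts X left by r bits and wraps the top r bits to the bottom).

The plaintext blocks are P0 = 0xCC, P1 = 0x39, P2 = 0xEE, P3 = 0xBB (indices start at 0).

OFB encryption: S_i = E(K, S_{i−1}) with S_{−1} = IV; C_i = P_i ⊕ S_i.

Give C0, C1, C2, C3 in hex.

C0 = 0x81, C1 = 0x06, C2 = 0x4D, C3 = 0x3F

C0: S = E(K, 0x84) = 0x4D; 0xCC ⊕ 0x4D = 0x81.
C1: S = E(K, 0x4D) = 0x3F; 0x39 ⊕ 0x3F = 0x06.
C2: S = E(K, 0x3F) = 0xA3; 0xEE ⊕ 0xA3 = 0x4D.
C3: S = E(K, 0xA3) = 0x84; 0xBB ⊕ 0x84 = 0x3F.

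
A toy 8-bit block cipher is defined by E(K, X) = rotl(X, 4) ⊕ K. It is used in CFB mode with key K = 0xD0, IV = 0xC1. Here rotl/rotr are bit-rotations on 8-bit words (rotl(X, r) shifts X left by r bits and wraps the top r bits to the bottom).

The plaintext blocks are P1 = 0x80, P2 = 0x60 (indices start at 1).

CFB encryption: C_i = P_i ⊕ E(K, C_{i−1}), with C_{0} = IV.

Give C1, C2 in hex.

C1 = 0x4C, C2 = 0x74

C1: E(K, 0xC1) = 0xCC; 0x80 ⊕ 0xCC = 0x4C.
C2: E(K, 0x4C) = 0x14; 0x60 ⊕ 0x14 = 0x74.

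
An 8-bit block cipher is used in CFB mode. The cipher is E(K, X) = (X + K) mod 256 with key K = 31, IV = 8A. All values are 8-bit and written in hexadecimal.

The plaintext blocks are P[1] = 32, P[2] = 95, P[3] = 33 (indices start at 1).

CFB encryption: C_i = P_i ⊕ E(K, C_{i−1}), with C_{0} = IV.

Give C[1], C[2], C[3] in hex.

C[1] = 89, C[2] = 2F, C[3] = 53

C[1]: E(K, 8A) = BB; 32 ⊕ BB = 89.
C[2]: E(K, 89) = BA; 95 ⊕ BA = 2F.
C[3]: E(K, 2F) = 60; 33 ⊕ 60 = 53.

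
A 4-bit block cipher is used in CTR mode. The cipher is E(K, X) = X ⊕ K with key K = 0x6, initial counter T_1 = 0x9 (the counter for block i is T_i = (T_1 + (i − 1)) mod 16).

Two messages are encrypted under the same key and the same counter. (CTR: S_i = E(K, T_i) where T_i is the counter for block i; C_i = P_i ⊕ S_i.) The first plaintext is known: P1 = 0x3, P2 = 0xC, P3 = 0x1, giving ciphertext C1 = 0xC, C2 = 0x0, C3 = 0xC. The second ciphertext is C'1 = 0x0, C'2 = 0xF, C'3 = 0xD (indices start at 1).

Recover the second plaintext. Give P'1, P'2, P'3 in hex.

In CTR with a reused counter, both messages share the same keystream S_i, so C_i ⊕ C'_i = P_i ⊕ P'_i and thus P'_i = P_i ⊕ C_i ⊕ C'_i.
P'1: 0x3 ⊕ 0xC ⊕ 0x0 = 0xF.
P'2: 0xC ⊕ 0x0 ⊕ 0xF = 0x3.
P'3: 0x1 ⊕ 0xC ⊕ 0xD = 0x0.

P'1 = 0xF, P'2 = 0x3, P'3 = 0x0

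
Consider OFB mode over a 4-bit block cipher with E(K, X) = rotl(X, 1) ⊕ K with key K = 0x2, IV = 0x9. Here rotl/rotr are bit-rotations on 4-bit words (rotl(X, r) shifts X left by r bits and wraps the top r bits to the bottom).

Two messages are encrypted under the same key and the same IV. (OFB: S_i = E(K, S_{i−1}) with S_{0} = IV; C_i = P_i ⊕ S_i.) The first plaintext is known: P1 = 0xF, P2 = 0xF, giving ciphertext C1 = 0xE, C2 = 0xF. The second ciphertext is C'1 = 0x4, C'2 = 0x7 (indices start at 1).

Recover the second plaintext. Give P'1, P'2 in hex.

P'1 = 0x5, P'2 = 0x7

In OFB with a reused IV, both messages share the same keystream S_i, so C_i ⊕ C'_i = P_i ⊕ P'_i and thus P'_i = P_i ⊕ C_i ⊕ C'_i.
P'1: 0xF ⊕ 0xE ⊕ 0x4 = 0x5.
P'2: 0xF ⊕ 0xF ⊕ 0x7 = 0x7.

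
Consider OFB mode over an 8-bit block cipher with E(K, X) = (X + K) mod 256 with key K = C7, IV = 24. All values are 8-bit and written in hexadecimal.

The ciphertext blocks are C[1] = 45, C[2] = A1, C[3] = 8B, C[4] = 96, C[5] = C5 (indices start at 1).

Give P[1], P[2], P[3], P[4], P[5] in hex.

P[1] = AE, P[2] = 13, P[3] = F2, P[4] = D6, P[5] = C2

OFB decryption: S_i = E(K, S_{i−1}) with S_{0} = IV; P_i = C_i ⊕ S_i.
P[1]: S = E(K, 24) = EB; 45 ⊕ EB = AE.
P[2]: S = E(K, EB) = B2; A1 ⊕ B2 = 13.
P[3]: S = E(K, B2) = 79; 8B ⊕ 79 = F2.
P[4]: S = E(K, 79) = 40; 96 ⊕ 40 = D6.
P[5]: S = E(K, 40) = 07; C5 ⊕ 07 = C2.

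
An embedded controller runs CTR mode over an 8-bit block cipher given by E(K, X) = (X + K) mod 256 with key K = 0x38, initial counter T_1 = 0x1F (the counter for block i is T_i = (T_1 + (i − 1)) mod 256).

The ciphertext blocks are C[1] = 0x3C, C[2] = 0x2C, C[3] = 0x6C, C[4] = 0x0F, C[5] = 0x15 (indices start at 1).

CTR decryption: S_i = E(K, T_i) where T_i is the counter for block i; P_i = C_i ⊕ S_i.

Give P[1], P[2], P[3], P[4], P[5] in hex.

P[1]: T = 0x1F, S = E(K, T) = 0x57; 0x3C ⊕ 0x57 = 0x6B.
P[2]: T = 0x20, S = E(K, T) = 0x58; 0x2C ⊕ 0x58 = 0x74.
P[3]: T = 0x21, S = E(K, T) = 0x59; 0x6C ⊕ 0x59 = 0x35.
P[4]: T = 0x22, S = E(K, T) = 0x5A; 0x0F ⊕ 0x5A = 0x55.
P[5]: T = 0x23, S = E(K, T) = 0x5B; 0x15 ⊕ 0x5B = 0x4E.

P[1] = 0x6B, P[2] = 0x74, P[3] = 0x35, P[4] = 0x55, P[5] = 0x4E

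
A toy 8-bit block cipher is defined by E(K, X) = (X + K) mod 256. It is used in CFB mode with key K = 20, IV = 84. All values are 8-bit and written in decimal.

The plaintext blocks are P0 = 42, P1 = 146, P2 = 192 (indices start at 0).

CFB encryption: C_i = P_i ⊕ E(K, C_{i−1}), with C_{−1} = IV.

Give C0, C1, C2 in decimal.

C0: E(K, 84) = 104; 42 ⊕ 104 = 66.
C1: E(K, 66) = 86; 146 ⊕ 86 = 196.
C2: E(K, 196) = 216; 192 ⊕ 216 = 24.

C0 = 66, C1 = 196, C2 = 24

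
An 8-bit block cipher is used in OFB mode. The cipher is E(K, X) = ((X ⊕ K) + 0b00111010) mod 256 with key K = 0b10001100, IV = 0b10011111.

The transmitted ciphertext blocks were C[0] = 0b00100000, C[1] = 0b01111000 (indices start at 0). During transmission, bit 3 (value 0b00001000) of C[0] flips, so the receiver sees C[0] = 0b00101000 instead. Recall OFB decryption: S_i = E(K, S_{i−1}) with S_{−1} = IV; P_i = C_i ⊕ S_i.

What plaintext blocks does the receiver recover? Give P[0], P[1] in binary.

Only C[0] changed, to 0b00101000. In OFB, a change in C_i flips the same bit in P_i only; the keystream is unaffected. Decrypting the received ciphertext:
P[0]: S = E(K, 0b10011111) = 0b01001101; 0b00101000 ⊕ 0b01001101 = 0b01100101.
P[1]: S = E(K, 0b01001101) = 0b11111011; 0b01111000 ⊕ 0b11111011 = 0b10000011.
Blocks that differ from the original plaintext: P[0].

P[0] = 0b01100101, P[1] = 0b10000011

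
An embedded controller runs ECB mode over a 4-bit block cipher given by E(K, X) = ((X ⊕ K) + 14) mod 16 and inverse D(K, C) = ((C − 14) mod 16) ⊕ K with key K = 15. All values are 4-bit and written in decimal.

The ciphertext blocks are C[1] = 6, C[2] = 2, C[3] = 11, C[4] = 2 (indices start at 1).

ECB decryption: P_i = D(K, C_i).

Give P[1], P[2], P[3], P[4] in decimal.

P[1]: D(K, 6) = 7.
P[2]: D(K, 2) = 11.
P[3]: D(K, 11) = 2.
P[4]: D(K, 2) = 11.

P[1] = 7, P[2] = 11, P[3] = 2, P[4] = 11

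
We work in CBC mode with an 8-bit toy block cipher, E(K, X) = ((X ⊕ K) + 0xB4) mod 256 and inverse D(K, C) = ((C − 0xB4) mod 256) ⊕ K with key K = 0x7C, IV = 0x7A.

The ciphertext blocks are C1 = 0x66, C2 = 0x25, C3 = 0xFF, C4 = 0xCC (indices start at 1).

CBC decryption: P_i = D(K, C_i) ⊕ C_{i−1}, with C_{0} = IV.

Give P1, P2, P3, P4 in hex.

P1: D(K, 0x66) = 0xCE; 0xCE ⊕ 0x7A = 0xB4.
P2: D(K, 0x25) = 0x0D; 0x0D ⊕ 0x66 = 0x6B.
P3: D(K, 0xFF) = 0x37; 0x37 ⊕ 0x25 = 0x12.
P4: D(K, 0xCC) = 0x64; 0x64 ⊕ 0xFF = 0x9B.

P1 = 0xB4, P2 = 0x6B, P3 = 0x12, P4 = 0x9B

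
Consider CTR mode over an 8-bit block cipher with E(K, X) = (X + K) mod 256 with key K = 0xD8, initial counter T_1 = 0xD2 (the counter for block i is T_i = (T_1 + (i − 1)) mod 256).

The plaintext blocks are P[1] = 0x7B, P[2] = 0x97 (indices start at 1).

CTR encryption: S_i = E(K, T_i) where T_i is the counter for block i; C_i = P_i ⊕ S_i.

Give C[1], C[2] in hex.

C[1] = 0xD1, C[2] = 0x3C

C[1]: T = 0xD2, S = E(K, T) = 0xAA; 0x7B ⊕ 0xAA = 0xD1.
C[2]: T = 0xD3, S = E(K, T) = 0xAB; 0x97 ⊕ 0xAB = 0x3C.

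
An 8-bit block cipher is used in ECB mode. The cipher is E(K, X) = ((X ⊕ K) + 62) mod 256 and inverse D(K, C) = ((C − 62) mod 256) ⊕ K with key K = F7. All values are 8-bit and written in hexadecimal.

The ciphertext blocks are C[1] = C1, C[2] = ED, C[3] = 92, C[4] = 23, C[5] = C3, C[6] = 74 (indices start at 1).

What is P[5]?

ECB decryption: P_i = D(K, C_i).
P[5]: D(K, C3) = 96.

P[5] = 96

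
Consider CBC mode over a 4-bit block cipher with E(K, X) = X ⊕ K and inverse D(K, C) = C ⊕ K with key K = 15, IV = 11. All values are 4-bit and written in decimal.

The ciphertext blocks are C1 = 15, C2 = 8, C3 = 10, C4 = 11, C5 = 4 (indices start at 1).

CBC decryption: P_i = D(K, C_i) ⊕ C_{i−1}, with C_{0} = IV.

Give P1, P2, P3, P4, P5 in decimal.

P1: D(K, 15) = 0; 0 ⊕ 11 = 11.
P2: D(K, 8) = 7; 7 ⊕ 15 = 8.
P3: D(K, 10) = 5; 5 ⊕ 8 = 13.
P4: D(K, 11) = 4; 4 ⊕ 10 = 14.
P5: D(K, 4) = 11; 11 ⊕ 11 = 0.

P1 = 11, P2 = 8, P3 = 13, P4 = 14, P5 = 0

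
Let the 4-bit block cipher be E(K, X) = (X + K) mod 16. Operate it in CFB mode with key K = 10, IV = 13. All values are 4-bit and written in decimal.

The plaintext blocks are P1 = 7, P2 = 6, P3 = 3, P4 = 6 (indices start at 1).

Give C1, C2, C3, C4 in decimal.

CFB encryption: C_i = P_i ⊕ E(K, C_{i−1}), with C_{0} = IV.
C1: E(K, 13) = 7; 7 ⊕ 7 = 0.
C2: E(K, 0) = 10; 6 ⊕ 10 = 12.
C3: E(K, 12) = 6; 3 ⊕ 6 = 5.
C4: E(K, 5) = 15; 6 ⊕ 15 = 9.

C1 = 0, C2 = 12, C3 = 5, C4 = 9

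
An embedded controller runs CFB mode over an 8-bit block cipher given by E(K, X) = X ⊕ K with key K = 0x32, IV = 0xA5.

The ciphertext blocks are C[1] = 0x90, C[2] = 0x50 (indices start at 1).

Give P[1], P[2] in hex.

P[1] = 0x07, P[2] = 0xF2

CFB decryption: P_i = C_i ⊕ E(K, C_{i−1}), with C_{0} = IV.
P[1]: E(K, 0xA5) = 0x97; 0x90 ⊕ 0x97 = 0x07.
P[2]: E(K, 0x90) = 0xA2; 0x50 ⊕ 0xA2 = 0xF2.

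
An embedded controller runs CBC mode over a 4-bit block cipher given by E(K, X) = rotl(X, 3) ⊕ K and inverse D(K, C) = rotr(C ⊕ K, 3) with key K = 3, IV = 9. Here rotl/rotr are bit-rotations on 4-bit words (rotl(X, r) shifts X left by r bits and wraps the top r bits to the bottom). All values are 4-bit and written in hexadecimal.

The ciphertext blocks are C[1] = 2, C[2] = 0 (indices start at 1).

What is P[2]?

P[2] = 4

CBC decryption: P_i = D(K, C_i) ⊕ C_{i−1}, with C_{0} = IV.
P[2]: D(K, 0) = 6; 6 ⊕ 2 = 4.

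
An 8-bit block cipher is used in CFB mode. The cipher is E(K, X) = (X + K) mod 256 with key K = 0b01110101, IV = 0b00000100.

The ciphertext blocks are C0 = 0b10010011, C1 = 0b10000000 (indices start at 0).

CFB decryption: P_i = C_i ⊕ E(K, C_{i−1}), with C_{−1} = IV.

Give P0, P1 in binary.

P0 = 0b11101010, P1 = 0b10001000

P0: E(K, 0b00000100) = 0b01111001; 0b10010011 ⊕ 0b01111001 = 0b11101010.
P1: E(K, 0b10010011) = 0b00001000; 0b10000000 ⊕ 0b00001000 = 0b10001000.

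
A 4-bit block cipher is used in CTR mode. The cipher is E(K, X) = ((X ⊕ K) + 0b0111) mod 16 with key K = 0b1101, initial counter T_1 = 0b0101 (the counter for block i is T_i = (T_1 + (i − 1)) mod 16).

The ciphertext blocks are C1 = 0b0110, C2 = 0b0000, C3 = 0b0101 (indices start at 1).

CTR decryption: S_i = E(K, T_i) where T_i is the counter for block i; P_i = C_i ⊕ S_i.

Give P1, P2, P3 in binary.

P1: T = 0b0101, S = E(K, T) = 0b1111; 0b0110 ⊕ 0b1111 = 0b1001.
P2: T = 0b0110, S = E(K, T) = 0b0010; 0b0000 ⊕ 0b0010 = 0b0010.
P3: T = 0b0111, S = E(K, T) = 0b0001; 0b0101 ⊕ 0b0001 = 0b0100.

P1 = 0b1001, P2 = 0b0010, P3 = 0b0100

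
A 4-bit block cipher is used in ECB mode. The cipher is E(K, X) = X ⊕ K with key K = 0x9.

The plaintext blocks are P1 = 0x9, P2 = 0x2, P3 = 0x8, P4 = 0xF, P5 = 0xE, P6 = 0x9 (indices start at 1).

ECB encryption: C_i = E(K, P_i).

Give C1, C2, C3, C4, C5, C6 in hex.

C1 = 0x0, C2 = 0xB, C3 = 0x1, C4 = 0x6, C5 = 0x7, C6 = 0x0

C1: E(K, 0x9) = 0x0.
C2: E(K, 0x2) = 0xB.
C3: E(K, 0x8) = 0x1.
C4: E(K, 0xF) = 0x6.
C5: E(K, 0xE) = 0x7.
C6: E(K, 0x9) = 0x0.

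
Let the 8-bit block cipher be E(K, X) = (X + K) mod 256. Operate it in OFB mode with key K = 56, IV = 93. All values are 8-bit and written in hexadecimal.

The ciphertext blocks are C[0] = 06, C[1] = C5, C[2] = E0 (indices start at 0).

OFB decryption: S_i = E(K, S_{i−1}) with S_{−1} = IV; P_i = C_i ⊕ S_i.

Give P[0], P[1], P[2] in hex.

P[0]: S = E(K, 93) = E9; 06 ⊕ E9 = EF.
P[1]: S = E(K, E9) = 3F; C5 ⊕ 3F = FA.
P[2]: S = E(K, 3F) = 95; E0 ⊕ 95 = 75.

P[0] = EF, P[1] = FA, P[2] = 75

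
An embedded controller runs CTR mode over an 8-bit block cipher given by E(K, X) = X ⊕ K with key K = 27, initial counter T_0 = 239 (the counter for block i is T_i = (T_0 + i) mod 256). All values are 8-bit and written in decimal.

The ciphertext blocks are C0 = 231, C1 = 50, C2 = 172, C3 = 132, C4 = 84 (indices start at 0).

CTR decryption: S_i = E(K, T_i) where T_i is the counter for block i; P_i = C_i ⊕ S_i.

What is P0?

P0: T = 239, S = E(K, T) = 244; 231 ⊕ 244 = 19.

P0 = 19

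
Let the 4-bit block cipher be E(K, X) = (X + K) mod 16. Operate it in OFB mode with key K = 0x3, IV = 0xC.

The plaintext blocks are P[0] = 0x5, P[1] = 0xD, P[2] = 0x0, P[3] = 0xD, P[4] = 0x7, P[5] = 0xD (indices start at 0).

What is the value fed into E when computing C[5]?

0xB

OFB encryption: S_i = E(K, S_{i−1}) with S_{−1} = IV; C_i = P_i ⊕ S_i.
C[0]: S = E(K, 0xC) = 0xF; 0x5 ⊕ 0xF = 0xA.
C[1]: S = E(K, 0xF) = 0x2; 0xD ⊕ 0x2 = 0xF.
C[2]: S = E(K, 0x2) = 0x5; 0x0 ⊕ 0x5 = 0x5.
C[3]: S = E(K, 0x5) = 0x8; 0xD ⊕ 0x8 = 0x5.
C[4]: S = E(K, 0x8) = 0xB; 0x7 ⊕ 0xB = 0xC.
C[5]: S = E(K, 0xB) = 0xE; 0xD ⊕ 0xE = 0x3.
So the input to E for block [5] is 0xB.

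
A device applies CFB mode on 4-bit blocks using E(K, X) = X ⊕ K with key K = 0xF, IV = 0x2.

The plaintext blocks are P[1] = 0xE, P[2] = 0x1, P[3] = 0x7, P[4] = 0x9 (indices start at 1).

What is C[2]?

CFB encryption: C_i = P_i ⊕ E(K, C_{i−1}), with C_{0} = IV.
C[1]: E(K, 0x2) = 0xD; 0xE ⊕ 0xD = 0x3.
C[2]: E(K, 0x3) = 0xC; 0x1 ⊕ 0xC = 0xD.

C[2] = 0xD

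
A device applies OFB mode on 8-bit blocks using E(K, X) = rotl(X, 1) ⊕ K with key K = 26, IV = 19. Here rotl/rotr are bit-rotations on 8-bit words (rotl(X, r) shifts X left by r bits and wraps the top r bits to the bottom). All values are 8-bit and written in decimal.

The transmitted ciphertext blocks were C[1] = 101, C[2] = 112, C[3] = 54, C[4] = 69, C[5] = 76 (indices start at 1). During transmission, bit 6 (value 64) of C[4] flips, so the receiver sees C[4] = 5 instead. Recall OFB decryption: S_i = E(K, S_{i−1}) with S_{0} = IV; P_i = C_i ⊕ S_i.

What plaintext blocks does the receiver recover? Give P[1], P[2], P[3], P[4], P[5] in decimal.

P[1] = 89, P[2] = 18, P[3] = 232, P[4] = 162, P[5] = 25

Only C[4] changed, to 5. In OFB, a change in C_i flips the same bit in P_i only; the keystream is unaffected. Decrypting the received ciphertext:
P[1]: S = E(K, 19) = 60; 101 ⊕ 60 = 89.
P[2]: S = E(K, 60) = 98; 112 ⊕ 98 = 18.
P[3]: S = E(K, 98) = 222; 54 ⊕ 222 = 232.
P[4]: S = E(K, 222) = 167; 5 ⊕ 167 = 162.
P[5]: S = E(K, 167) = 85; 76 ⊕ 85 = 25.
Blocks that differ from the original plaintext: P[4].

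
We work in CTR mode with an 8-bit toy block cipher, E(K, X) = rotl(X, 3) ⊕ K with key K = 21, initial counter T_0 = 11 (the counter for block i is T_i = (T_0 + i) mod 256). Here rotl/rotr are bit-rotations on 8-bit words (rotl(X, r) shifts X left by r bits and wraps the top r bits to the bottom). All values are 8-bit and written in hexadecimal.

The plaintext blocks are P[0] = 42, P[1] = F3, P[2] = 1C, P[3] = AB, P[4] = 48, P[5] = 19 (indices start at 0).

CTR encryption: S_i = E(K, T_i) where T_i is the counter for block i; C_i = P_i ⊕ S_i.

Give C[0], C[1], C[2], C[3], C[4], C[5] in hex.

C[0]: T = 11, S = E(K, T) = A9; 42 ⊕ A9 = EB.
C[1]: T = 12, S = E(K, T) = B1; F3 ⊕ B1 = 42.
C[2]: T = 13, S = E(K, T) = B9; 1C ⊕ B9 = A5.
C[3]: T = 14, S = E(K, T) = 81; AB ⊕ 81 = 2A.
C[4]: T = 15, S = E(K, T) = 89; 48 ⊕ 89 = C1.
C[5]: T = 16, S = E(K, T) = 91; 19 ⊕ 91 = 88.

C[0] = EB, C[1] = 42, C[2] = A5, C[3] = 2A, C[4] = C1, C[5] = 88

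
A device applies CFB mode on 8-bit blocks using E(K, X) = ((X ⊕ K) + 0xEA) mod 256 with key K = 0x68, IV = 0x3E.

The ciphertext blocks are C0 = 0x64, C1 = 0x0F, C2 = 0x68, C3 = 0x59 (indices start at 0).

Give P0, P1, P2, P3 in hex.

P0 = 0x24, P1 = 0xF9, P2 = 0x39, P3 = 0xB3

CFB decryption: P_i = C_i ⊕ E(K, C_{i−1}), with C_{−1} = IV.
P0: E(K, 0x3E) = 0x40; 0x64 ⊕ 0x40 = 0x24.
P1: E(K, 0x64) = 0xF6; 0x0F ⊕ 0xF6 = 0xF9.
P2: E(K, 0x0F) = 0x51; 0x68 ⊕ 0x51 = 0x39.
P3: E(K, 0x68) = 0xEA; 0x59 ⊕ 0xEA = 0xB3.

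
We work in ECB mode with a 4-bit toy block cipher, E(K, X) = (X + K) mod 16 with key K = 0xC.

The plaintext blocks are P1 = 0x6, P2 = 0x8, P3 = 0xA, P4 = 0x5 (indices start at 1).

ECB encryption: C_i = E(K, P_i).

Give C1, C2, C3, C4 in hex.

C1 = 0x2, C2 = 0x4, C3 = 0x6, C4 = 0x1

C1: E(K, 0x6) = 0x2.
C2: E(K, 0x8) = 0x4.
C3: E(K, 0xA) = 0x6.
C4: E(K, 0x5) = 0x1.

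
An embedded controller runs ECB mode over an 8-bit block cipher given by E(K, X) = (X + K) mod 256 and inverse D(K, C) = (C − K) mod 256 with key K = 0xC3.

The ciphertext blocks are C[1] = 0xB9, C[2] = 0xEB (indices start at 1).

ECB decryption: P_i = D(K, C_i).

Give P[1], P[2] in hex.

P[1]: D(K, 0xB9) = 0xF6.
P[2]: D(K, 0xEB) = 0x28.

P[1] = 0xF6, P[2] = 0x28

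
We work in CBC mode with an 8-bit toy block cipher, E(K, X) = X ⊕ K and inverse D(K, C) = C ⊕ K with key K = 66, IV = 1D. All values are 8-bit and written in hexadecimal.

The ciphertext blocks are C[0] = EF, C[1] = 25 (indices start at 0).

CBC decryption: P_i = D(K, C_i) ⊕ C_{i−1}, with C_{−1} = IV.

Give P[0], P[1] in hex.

P[0]: D(K, EF) = 89; 89 ⊕ 1D = 94.
P[1]: D(K, 25) = 43; 43 ⊕ EF = AC.

P[0] = 94, P[1] = AC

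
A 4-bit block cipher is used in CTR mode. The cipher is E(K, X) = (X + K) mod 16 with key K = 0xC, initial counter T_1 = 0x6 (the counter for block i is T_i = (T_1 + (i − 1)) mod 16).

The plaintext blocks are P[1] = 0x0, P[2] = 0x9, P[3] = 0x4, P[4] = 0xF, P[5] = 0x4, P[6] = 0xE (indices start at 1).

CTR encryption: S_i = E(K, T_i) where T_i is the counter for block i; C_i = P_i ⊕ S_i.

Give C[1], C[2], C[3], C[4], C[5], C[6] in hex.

C[1]: T = 0x6, S = E(K, T) = 0x2; 0x0 ⊕ 0x2 = 0x2.
C[2]: T = 0x7, S = E(K, T) = 0x3; 0x9 ⊕ 0x3 = 0xA.
C[3]: T = 0x8, S = E(K, T) = 0x4; 0x4 ⊕ 0x4 = 0x0.
C[4]: T = 0x9, S = E(K, T) = 0x5; 0xF ⊕ 0x5 = 0xA.
C[5]: T = 0xA, S = E(K, T) = 0x6; 0x4 ⊕ 0x6 = 0x2.
C[6]: T = 0xB, S = E(K, T) = 0x7; 0xE ⊕ 0x7 = 0x9.

C[1] = 0x2, C[2] = 0xA, C[3] = 0x0, C[4] = 0xA, C[5] = 0x2, C[6] = 0x9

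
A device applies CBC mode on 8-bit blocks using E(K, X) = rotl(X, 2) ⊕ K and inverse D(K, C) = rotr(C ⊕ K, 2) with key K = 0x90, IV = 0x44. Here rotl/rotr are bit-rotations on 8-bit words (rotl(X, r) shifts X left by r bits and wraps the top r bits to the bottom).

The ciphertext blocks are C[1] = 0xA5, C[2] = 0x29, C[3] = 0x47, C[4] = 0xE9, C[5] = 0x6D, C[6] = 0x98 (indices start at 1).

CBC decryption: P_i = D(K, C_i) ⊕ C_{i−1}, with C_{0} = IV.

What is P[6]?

P[6] = 0x6F

P[6]: D(K, 0x98) = 0x02; 0x02 ⊕ 0x6D = 0x6F.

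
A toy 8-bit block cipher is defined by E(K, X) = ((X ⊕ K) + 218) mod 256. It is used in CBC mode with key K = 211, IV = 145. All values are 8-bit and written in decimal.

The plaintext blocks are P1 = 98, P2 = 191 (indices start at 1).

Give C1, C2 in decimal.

CBC encryption: C_i = E(K, P_i ⊕ C_{i−1}), with C_{0} = IV.
C1: P1 ⊕ 145 = 243; E(K, 243) = 250.
C2: P2 ⊕ 250 = 69; E(K, 69) = 112.

C1 = 250, C2 = 112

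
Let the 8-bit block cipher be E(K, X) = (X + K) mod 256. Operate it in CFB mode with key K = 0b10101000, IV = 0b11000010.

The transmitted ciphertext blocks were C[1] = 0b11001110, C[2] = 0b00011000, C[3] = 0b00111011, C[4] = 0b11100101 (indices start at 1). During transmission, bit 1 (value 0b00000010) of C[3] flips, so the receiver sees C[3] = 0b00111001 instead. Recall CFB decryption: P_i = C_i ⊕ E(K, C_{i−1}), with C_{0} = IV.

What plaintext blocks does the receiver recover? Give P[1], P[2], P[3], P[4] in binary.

P[1] = 0b10100100, P[2] = 0b01101110, P[3] = 0b11111001, P[4] = 0b00000100

Only C[3] changed, to 0b00111001. In CFB, a change in C_i flips the same bit in P_i and garbles P_{i+1}. Decrypting the received ciphertext:
P[1]: E(K, 0b11000010) = 0b01101010; 0b11001110 ⊕ 0b01101010 = 0b10100100.
P[2]: E(K, 0b11001110) = 0b01110110; 0b00011000 ⊕ 0b01110110 = 0b01101110.
P[3]: E(K, 0b00011000) = 0b11000000; 0b00111001 ⊕ 0b11000000 = 0b11111001.
P[4]: E(K, 0b00111001) = 0b11100001; 0b11100101 ⊕ 0b11100001 = 0b00000100.
Blocks that differ from the original plaintext: P[3], P[4].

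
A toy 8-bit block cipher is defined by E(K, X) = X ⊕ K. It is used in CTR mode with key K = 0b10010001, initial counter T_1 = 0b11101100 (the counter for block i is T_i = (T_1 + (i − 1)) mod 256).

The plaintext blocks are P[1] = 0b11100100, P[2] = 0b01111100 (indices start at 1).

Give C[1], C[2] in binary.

C[1] = 0b10011001, C[2] = 0b00000000

CTR encryption: S_i = E(K, T_i) where T_i is the counter for block i; C_i = P_i ⊕ S_i.
C[1]: T = 0b11101100, S = E(K, T) = 0b01111101; 0b11100100 ⊕ 0b01111101 = 0b10011001.
C[2]: T = 0b11101101, S = E(K, T) = 0b01111100; 0b01111100 ⊕ 0b01111100 = 0b00000000.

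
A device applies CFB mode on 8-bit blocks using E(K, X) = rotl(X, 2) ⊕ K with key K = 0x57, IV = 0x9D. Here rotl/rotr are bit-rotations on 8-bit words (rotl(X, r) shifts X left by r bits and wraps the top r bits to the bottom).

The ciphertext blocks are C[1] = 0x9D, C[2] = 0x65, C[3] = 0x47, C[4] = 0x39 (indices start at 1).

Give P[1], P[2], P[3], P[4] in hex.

P[1] = 0xBC, P[2] = 0x44, P[3] = 0x85, P[4] = 0x73

CFB decryption: P_i = C_i ⊕ E(K, C_{i−1}), with C_{0} = IV.
P[1]: E(K, 0x9D) = 0x21; 0x9D ⊕ 0x21 = 0xBC.
P[2]: E(K, 0x9D) = 0x21; 0x65 ⊕ 0x21 = 0x44.
P[3]: E(K, 0x65) = 0xC2; 0x47 ⊕ 0xC2 = 0x85.
P[4]: E(K, 0x47) = 0x4A; 0x39 ⊕ 0x4A = 0x73.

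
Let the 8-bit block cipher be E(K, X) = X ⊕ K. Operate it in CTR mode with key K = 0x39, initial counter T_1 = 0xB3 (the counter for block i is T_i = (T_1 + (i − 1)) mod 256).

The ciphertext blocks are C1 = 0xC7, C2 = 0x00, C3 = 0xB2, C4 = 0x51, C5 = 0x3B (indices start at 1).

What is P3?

P3 = 0x3E

CTR decryption: S_i = E(K, T_i) where T_i is the counter for block i; P_i = C_i ⊕ S_i.
P3: T = 0xB5, S = E(K, T) = 0x8C; 0xB2 ⊕ 0x8C = 0x3E.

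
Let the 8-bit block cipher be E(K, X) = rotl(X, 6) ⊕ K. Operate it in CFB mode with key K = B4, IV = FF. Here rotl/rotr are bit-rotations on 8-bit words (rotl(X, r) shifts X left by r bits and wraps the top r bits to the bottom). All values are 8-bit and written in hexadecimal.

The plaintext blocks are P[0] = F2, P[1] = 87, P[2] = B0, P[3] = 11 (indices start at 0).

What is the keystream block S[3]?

60

CFB encryption: C_i = P_i ⊕ E(K, C_{i−1}), with C_{−1} = IV.
C[0]: E(K, FF) = 4B; F2 ⊕ 4B = B9.
C[1]: E(K, B9) = DA; 87 ⊕ DA = 5D.
C[2]: E(K, 5D) = E3; B0 ⊕ E3 = 53.
C[3]: E(K, 53) = 60; 11 ⊕ 60 = 71.
So S[3] = 60.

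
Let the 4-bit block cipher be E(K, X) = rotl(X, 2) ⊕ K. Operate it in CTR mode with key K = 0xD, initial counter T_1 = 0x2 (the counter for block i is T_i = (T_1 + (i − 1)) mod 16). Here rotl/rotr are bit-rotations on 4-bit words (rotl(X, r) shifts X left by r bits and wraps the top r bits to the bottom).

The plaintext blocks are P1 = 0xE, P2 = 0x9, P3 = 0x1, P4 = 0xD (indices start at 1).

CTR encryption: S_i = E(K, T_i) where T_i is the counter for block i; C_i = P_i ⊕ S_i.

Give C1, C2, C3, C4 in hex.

C1: T = 0x2, S = E(K, T) = 0x5; 0xE ⊕ 0x5 = 0xB.
C2: T = 0x3, S = E(K, T) = 0x1; 0x9 ⊕ 0x1 = 0x8.
C3: T = 0x4, S = E(K, T) = 0xC; 0x1 ⊕ 0xC = 0xD.
C4: T = 0x5, S = E(K, T) = 0x8; 0xD ⊕ 0x8 = 0x5.

C1 = 0xB, C2 = 0x8, C3 = 0xD, C4 = 0x5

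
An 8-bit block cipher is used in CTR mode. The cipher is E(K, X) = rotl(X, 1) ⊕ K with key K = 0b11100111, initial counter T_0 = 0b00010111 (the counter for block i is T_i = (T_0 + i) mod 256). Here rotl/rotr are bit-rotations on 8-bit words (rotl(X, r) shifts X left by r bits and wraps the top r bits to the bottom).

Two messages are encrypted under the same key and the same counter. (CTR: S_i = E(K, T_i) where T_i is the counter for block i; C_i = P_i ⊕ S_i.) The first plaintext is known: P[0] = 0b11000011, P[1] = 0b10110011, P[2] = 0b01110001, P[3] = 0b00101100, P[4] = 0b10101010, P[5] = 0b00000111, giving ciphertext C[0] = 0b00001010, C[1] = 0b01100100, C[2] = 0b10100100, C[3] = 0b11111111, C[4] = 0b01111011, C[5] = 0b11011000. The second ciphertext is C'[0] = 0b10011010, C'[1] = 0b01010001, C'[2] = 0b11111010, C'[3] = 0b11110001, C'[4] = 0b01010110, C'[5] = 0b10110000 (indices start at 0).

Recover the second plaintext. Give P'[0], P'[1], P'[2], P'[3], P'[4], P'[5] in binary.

In CTR with a reused counter, both messages share the same keystream S_i, so C_i ⊕ C'_i = P_i ⊕ P'_i and thus P'_i = P_i ⊕ C_i ⊕ C'_i.
P'[0]: 0b11000011 ⊕ 0b00001010 ⊕ 0b10011010 = 0b01010011.
P'[1]: 0b10110011 ⊕ 0b01100100 ⊕ 0b01010001 = 0b10000110.
P'[2]: 0b01110001 ⊕ 0b10100100 ⊕ 0b11111010 = 0b00101111.
P'[3]: 0b00101100 ⊕ 0b11111111 ⊕ 0b11110001 = 0b00100010.
P'[4]: 0b10101010 ⊕ 0b01111011 ⊕ 0b01010110 = 0b10000111.
P'[5]: 0b00000111 ⊕ 0b11011000 ⊕ 0b10110000 = 0b01101111.

P'[0] = 0b01010011, P'[1] = 0b10000110, P'[2] = 0b00101111, P'[3] = 0b00100010, P'[4] = 0b10000111, P'[5] = 0b01101111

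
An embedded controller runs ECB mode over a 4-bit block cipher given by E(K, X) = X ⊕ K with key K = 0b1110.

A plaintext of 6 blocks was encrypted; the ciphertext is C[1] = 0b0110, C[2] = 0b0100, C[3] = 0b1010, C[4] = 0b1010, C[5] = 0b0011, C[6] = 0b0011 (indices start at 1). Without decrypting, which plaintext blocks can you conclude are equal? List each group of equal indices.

P[3] = P[4]; P[5] = P[6]

ECB encrypts each block independently with the same key, so equal ciphertext blocks imply equal plaintext blocks.
C[3] = C[4] = 0b1010, so P[3] = P[4].
C[5] = C[6] = 0b0011, so P[5] = P[6].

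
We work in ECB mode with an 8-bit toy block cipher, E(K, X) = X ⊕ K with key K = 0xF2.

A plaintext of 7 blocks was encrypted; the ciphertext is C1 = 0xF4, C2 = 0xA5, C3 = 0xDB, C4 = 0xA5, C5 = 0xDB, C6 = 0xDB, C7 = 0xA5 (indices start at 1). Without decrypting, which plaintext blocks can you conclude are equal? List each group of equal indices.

P2 = P4 = P7; P3 = P5 = P6

ECB encrypts each block independently with the same key, so equal ciphertext blocks imply equal plaintext blocks.
C2 = C4 = C7 = 0xA5, so P2 = P4 = P7.
C3 = C5 = C6 = 0xDB, so P3 = P5 = P6.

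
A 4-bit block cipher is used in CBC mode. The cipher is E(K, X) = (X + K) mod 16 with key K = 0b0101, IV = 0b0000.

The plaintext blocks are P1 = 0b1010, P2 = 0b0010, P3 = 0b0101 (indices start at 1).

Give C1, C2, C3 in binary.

CBC encryption: C_i = E(K, P_i ⊕ C_{i−1}), with C_{0} = IV.
C1: P1 ⊕ 0b0000 = 0b1010; E(K, 0b1010) = 0b1111.
C2: P2 ⊕ 0b1111 = 0b1101; E(K, 0b1101) = 0b0010.
C3: P3 ⊕ 0b0010 = 0b0111; E(K, 0b0111) = 0b1100.

C1 = 0b1111, C2 = 0b0010, C3 = 0b1100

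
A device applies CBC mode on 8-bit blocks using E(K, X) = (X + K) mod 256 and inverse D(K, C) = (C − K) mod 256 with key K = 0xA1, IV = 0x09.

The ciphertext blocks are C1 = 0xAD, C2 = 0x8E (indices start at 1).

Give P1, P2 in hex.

CBC decryption: P_i = D(K, C_i) ⊕ C_{i−1}, with C_{0} = IV.
P1: D(K, 0xAD) = 0x0C; 0x0C ⊕ 0x09 = 0x05.
P2: D(K, 0x8E) = 0xED; 0xED ⊕ 0xAD = 0x40.

P1 = 0x05, P2 = 0x40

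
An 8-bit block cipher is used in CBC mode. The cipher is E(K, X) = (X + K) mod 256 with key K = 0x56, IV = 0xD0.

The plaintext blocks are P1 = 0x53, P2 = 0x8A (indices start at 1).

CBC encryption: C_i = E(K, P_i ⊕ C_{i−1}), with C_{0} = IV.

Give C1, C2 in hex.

C1: P1 ⊕ 0xD0 = 0x83; E(K, 0x83) = 0xD9.
C2: P2 ⊕ 0xD9 = 0x53; E(K, 0x53) = 0xA9.

C1 = 0xD9, C2 = 0xA9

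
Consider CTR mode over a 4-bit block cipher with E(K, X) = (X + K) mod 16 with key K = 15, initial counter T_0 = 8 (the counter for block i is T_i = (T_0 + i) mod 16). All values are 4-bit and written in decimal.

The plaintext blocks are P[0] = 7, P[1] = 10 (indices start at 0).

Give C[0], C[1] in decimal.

C[0] = 0, C[1] = 2

CTR encryption: S_i = E(K, T_i) where T_i is the counter for block i; C_i = P_i ⊕ S_i.
C[0]: T = 8, S = E(K, T) = 7; 7 ⊕ 7 = 0.
C[1]: T = 9, S = E(K, T) = 8; 10 ⊕ 8 = 2.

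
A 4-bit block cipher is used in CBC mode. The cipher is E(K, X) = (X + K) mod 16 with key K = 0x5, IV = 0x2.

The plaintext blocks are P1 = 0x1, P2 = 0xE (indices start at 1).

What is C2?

C2 = 0xB

CBC encryption: C_i = E(K, P_i ⊕ C_{i−1}), with C_{0} = IV.
C1: P1 ⊕ 0x2 = 0x3; E(K, 0x3) = 0x8.
C2: P2 ⊕ 0x8 = 0x6; E(K, 0x6) = 0xB.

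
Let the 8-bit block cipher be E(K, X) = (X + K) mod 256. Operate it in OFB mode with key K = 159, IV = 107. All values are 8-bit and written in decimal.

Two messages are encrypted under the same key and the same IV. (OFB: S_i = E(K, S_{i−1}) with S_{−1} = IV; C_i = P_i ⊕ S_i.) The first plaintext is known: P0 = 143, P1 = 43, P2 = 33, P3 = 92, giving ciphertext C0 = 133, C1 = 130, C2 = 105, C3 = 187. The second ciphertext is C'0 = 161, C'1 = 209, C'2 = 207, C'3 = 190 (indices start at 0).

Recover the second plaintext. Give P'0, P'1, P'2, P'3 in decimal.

In OFB with a reused IV, both messages share the same keystream S_i, so C_i ⊕ C'_i = P_i ⊕ P'_i and thus P'_i = P_i ⊕ C_i ⊕ C'_i.
P'0: 143 ⊕ 133 ⊕ 161 = 171.
P'1: 43 ⊕ 130 ⊕ 209 = 120.
P'2: 33 ⊕ 105 ⊕ 207 = 135.
P'3: 92 ⊕ 187 ⊕ 190 = 89.

P'0 = 171, P'1 = 120, P'2 = 135, P'3 = 89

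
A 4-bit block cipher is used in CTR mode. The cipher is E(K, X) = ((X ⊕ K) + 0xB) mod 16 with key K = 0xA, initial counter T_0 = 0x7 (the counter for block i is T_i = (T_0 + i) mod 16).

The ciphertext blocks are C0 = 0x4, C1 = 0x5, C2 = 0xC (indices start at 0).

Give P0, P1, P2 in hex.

CTR decryption: S_i = E(K, T_i) where T_i is the counter for block i; P_i = C_i ⊕ S_i.
P0: T = 0x7, S = E(K, T) = 0x8; 0x4 ⊕ 0x8 = 0xC.
P1: T = 0x8, S = E(K, T) = 0xD; 0x5 ⊕ 0xD = 0x8.
P2: T = 0x9, S = E(K, T) = 0xE; 0xC ⊕ 0xE = 0x2.

P0 = 0xC, P1 = 0x8, P2 = 0x2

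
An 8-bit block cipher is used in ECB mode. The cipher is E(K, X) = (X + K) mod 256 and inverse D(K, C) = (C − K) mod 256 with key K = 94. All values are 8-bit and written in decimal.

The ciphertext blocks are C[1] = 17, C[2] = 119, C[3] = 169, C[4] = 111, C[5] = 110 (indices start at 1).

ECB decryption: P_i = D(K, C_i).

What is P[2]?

P[2]: D(K, 119) = 25.

P[2] = 25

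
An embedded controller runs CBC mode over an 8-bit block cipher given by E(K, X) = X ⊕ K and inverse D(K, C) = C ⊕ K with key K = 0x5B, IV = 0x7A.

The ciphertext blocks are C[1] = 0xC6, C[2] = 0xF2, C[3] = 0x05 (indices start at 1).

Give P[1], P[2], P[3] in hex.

P[1] = 0xE7, P[2] = 0x6F, P[3] = 0xAC

CBC decryption: P_i = D(K, C_i) ⊕ C_{i−1}, with C_{0} = IV.
P[1]: D(K, 0xC6) = 0x9D; 0x9D ⊕ 0x7A = 0xE7.
P[2]: D(K, 0xF2) = 0xA9; 0xA9 ⊕ 0xC6 = 0x6F.
P[3]: D(K, 0x05) = 0x5E; 0x5E ⊕ 0xF2 = 0xAC.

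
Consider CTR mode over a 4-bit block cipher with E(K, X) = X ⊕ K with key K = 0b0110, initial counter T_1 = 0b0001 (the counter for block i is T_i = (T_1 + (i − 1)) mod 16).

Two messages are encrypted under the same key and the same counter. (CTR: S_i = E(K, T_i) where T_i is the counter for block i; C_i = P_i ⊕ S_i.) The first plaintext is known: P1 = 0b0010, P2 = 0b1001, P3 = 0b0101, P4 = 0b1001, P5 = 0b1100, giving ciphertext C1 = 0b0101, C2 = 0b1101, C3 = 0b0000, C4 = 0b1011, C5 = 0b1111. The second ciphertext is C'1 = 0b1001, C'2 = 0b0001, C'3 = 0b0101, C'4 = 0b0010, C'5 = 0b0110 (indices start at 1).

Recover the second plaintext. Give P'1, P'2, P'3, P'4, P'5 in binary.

In CTR with a reused counter, both messages share the same keystream S_i, so C_i ⊕ C'_i = P_i ⊕ P'_i and thus P'_i = P_i ⊕ C_i ⊕ C'_i.
P'1: 0b0010 ⊕ 0b0101 ⊕ 0b1001 = 0b1110.
P'2: 0b1001 ⊕ 0b1101 ⊕ 0b0001 = 0b0101.
P'3: 0b0101 ⊕ 0b0000 ⊕ 0b0101 = 0b0000.
P'4: 0b1001 ⊕ 0b1011 ⊕ 0b0010 = 0b0000.
P'5: 0b1100 ⊕ 0b1111 ⊕ 0b0110 = 0b0101.

P'1 = 0b1110, P'2 = 0b0101, P'3 = 0b0000, P'4 = 0b0000, P'5 = 0b0101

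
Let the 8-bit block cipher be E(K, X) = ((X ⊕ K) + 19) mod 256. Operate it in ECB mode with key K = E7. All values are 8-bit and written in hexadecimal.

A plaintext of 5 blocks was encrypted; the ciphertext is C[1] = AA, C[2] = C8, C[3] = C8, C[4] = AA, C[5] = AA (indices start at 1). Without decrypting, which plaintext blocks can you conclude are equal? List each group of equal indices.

P[1] = P[4] = P[5]; P[2] = P[3]

ECB encrypts each block independently with the same key, so equal ciphertext blocks imply equal plaintext blocks.
C[1] = C[4] = C[5] = AA, so P[1] = P[4] = P[5].
C[2] = C[3] = C8, so P[2] = P[3].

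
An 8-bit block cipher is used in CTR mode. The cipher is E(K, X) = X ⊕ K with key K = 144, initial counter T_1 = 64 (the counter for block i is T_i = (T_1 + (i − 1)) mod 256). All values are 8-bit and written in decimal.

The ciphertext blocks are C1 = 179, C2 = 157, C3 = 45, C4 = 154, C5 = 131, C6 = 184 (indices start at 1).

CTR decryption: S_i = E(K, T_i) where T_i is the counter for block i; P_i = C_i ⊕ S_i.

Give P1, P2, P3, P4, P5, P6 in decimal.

P1 = 99, P2 = 76, P3 = 255, P4 = 73, P5 = 87, P6 = 109

P1: T = 64, S = E(K, T) = 208; 179 ⊕ 208 = 99.
P2: T = 65, S = E(K, T) = 209; 157 ⊕ 209 = 76.
P3: T = 66, S = E(K, T) = 210; 45 ⊕ 210 = 255.
P4: T = 67, S = E(K, T) = 211; 154 ⊕ 211 = 73.
P5: T = 68, S = E(K, T) = 212; 131 ⊕ 212 = 87.
P6: T = 69, S = E(K, T) = 213; 184 ⊕ 213 = 109.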